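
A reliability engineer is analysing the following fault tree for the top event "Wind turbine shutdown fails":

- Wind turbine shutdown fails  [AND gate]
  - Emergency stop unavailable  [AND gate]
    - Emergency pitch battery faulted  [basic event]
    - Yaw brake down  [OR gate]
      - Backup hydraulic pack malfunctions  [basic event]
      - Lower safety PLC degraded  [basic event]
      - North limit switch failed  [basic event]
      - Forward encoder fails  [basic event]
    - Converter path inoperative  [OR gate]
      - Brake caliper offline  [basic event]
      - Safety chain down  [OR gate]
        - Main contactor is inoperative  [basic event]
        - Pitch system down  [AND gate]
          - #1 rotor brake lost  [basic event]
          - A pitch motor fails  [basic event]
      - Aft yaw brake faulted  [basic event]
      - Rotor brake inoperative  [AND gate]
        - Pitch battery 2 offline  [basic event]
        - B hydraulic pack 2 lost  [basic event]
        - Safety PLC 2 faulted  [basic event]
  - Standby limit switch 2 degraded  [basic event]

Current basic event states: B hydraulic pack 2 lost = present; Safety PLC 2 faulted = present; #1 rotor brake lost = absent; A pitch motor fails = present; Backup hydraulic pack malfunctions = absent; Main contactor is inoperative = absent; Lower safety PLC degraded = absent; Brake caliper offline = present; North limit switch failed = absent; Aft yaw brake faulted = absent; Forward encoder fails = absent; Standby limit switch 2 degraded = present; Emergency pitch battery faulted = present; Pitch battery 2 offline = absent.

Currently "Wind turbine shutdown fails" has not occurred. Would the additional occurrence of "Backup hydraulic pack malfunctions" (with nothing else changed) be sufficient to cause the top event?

Counterfactual: set "Backup hydraulic pack malfunctions" to occurred.
Yaw brake down [OR]: Backup hydraulic pack malfunctions=occurs, Lower safety PLC degraded=not, North limit switch failed=not, Forward encoder fails=not → at least one input occurs → occurs.
Pitch system down [AND]: #1 rotor brake lost=not, A pitch motor fails=occurs → not all inputs occur → does not occur.
Safety chain down [OR]: Main contactor is inoperative=not, Pitch system down=not → no input occurs → does not occur.
Rotor brake inoperative [AND]: Pitch battery 2 offline=not, B hydraulic pack 2 lost=occurs, Safety PLC 2 faulted=occurs → not all inputs occur → does not occur.
Converter path inoperative [OR]: Brake caliper offline=occurs, Safety chain down=not, Aft yaw brake faulted=not, Rotor brake inoperative=not → at least one input occurs → occurs.
Emergency stop unavailable [AND]: Emergency pitch battery faulted=occurs, Yaw brake down=occurs, Converter path inoperative=occurs → all inputs occur → occurs.
Wind turbine shutdown fails [AND]: Emergency stop unavailable=occurs, Standby limit switch 2 degraded=occurs → all inputs occur → occurs.

Yes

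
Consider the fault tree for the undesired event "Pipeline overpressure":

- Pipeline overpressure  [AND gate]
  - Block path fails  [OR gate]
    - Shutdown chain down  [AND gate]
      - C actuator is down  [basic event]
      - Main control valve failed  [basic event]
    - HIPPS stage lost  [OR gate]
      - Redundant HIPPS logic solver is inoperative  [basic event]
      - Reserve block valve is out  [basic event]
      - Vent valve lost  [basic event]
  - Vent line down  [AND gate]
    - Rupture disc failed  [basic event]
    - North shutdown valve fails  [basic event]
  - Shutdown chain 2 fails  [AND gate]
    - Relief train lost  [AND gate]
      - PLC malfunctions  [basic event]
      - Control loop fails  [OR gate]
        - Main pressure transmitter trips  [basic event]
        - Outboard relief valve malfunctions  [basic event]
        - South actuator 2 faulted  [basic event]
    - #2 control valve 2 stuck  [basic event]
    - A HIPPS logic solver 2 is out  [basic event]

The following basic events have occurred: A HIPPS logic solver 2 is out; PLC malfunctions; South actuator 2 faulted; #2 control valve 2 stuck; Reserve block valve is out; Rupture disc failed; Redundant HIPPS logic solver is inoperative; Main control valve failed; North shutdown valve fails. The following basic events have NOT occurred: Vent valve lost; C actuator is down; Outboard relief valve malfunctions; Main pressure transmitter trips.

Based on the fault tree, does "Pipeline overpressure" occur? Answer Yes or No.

Shutdown chain down [AND]: C actuator is down=not, Main control valve failed=occurs → not all inputs occur → does not occur.
HIPPS stage lost [OR]: Redundant HIPPS logic solver is inoperative=occurs, Reserve block valve is out=occurs, Vent valve lost=not → at least one input occurs → occurs.
Block path fails [OR]: Shutdown chain down=not, HIPPS stage lost=occurs → at least one input occurs → occurs.
Vent line down [AND]: Rupture disc failed=occurs, North shutdown valve fails=occurs → all inputs occur → occurs.
Control loop fails [OR]: Main pressure transmitter trips=not, Outboard relief valve malfunctions=not, South actuator 2 faulted=occurs → at least one input occurs → occurs.
Relief train lost [AND]: PLC malfunctions=occurs, Control loop fails=occurs → all inputs occur → occurs.
Shutdown chain 2 fails [AND]: Relief train lost=occurs, #2 control valve 2 stuck=occurs, A HIPPS logic solver 2 is out=occurs → all inputs occur → occurs.
Pipeline overpressure [AND]: Block path fails=occurs, Vent line down=occurs, Shutdown chain 2 fails=occurs → all inputs occur → occurs.

Yes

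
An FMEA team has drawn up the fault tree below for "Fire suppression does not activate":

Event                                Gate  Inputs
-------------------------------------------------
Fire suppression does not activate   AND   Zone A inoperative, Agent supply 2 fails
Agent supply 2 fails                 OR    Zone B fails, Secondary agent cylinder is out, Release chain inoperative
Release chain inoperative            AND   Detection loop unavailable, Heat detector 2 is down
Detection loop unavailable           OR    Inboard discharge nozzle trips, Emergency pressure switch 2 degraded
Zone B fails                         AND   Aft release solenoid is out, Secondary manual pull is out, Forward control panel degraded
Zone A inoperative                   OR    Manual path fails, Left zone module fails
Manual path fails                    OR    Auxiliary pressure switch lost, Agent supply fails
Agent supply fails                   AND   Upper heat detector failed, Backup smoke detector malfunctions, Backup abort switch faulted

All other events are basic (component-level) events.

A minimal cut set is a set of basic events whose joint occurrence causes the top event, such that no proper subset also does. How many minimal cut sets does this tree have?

Agent supply fails [AND]: one cut set from each child combined → 1 × 1 × 1 = 1 cut set(s).
Manual path fails [OR]: union of children's cut sets → 2 cut set(s).
Zone A inoperative [OR]: union of children's cut sets → 3 cut set(s).
Zone B fails [AND]: one cut set from each child combined → 1 × 1 × 1 = 1 cut set(s).
Detection loop unavailable [OR]: union of children's cut sets → 2 cut set(s).
Release chain inoperative [AND]: one cut set from each child combined → 2 × 1 = 2 cut set(s).
Agent supply 2 fails [OR]: union of children's cut sets → 4 cut set(s).
Fire suppression does not activate [AND]: one cut set from each child combined → 3 × 4 = 12 cut set(s).

12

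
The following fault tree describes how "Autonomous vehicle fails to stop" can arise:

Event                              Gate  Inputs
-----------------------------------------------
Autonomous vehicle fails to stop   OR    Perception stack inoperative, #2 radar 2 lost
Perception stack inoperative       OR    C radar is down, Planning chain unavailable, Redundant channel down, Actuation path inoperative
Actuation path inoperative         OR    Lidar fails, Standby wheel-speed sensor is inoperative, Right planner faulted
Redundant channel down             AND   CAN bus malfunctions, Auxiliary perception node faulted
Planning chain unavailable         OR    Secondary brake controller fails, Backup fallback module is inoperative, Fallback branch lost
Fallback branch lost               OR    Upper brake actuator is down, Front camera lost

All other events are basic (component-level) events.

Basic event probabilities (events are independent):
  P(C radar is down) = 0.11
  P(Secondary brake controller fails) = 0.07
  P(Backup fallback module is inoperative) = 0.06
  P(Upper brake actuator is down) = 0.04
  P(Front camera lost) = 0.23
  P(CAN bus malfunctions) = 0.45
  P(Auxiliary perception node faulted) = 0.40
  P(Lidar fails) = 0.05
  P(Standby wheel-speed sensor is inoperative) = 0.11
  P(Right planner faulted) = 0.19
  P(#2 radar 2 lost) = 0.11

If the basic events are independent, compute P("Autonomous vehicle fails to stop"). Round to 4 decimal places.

P(Fallback branch lost) [OR] = 1 − (1−0.04) × (1−0.23) = 0.260800
P(Planning chain unavailable) [OR] = 1 − (1−0.07) × (1−0.06) × (1−0.260800) = 0.353791
P(Redundant channel down) [AND] = 0.45 × 0.40 = 0.180000
P(Actuation path inoperative) [OR] = 1 − (1−0.05) × (1−0.11) × (1−0.19) = 0.315145
P(Perception stack inoperative) [OR] = 1 − (1−0.11) × (1−0.353791) × (1−0.180000) × (1−0.315145) = 0.677020
P(Autonomous vehicle fails to stop) [OR] = 1 − (1−0.677020) × (1−0.11) = 0.712548
Rounded to 4 decimal places: P(Autonomous vehicle fails to stop) ≈ 0.7125.

0.7125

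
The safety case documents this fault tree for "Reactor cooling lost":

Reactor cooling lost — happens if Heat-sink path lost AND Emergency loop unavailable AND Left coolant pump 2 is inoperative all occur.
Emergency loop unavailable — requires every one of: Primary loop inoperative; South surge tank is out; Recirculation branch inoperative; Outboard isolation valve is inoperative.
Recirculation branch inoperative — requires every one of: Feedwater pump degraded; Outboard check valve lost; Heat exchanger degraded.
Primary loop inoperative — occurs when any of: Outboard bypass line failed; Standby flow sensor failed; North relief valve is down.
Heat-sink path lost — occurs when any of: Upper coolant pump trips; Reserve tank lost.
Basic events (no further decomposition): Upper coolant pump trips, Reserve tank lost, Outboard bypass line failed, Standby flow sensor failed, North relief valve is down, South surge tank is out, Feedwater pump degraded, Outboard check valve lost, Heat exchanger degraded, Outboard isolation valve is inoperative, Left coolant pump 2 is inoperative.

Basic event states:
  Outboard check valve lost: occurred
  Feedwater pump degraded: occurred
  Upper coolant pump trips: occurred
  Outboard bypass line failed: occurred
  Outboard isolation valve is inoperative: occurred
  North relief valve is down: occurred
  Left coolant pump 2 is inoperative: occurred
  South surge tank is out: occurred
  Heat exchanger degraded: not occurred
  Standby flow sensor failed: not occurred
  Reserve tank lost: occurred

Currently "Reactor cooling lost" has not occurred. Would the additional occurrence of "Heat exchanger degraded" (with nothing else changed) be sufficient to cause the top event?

Counterfactual: set "Heat exchanger degraded" to occurred.
Heat-sink path lost [OR]: Upper coolant pump trips=occurs, Reserve tank lost=occurs → at least one input occurs → occurs.
Primary loop inoperative [OR]: Outboard bypass line failed=occurs, Standby flow sensor failed=not, North relief valve is down=occurs → at least one input occurs → occurs.
Recirculation branch inoperative [AND]: Feedwater pump degraded=occurs, Outboard check valve lost=occurs, Heat exchanger degraded=occurs → all inputs occur → occurs.
Emergency loop unavailable [AND]: Primary loop inoperative=occurs, South surge tank is out=occurs, Recirculation branch inoperative=occurs, Outboard isolation valve is inoperative=occurs → all inputs occur → occurs.
Reactor cooling lost [AND]: Heat-sink path lost=occurs, Emergency loop unavailable=occurs, Left coolant pump 2 is inoperative=occurs → all inputs occur → occurs.

Yes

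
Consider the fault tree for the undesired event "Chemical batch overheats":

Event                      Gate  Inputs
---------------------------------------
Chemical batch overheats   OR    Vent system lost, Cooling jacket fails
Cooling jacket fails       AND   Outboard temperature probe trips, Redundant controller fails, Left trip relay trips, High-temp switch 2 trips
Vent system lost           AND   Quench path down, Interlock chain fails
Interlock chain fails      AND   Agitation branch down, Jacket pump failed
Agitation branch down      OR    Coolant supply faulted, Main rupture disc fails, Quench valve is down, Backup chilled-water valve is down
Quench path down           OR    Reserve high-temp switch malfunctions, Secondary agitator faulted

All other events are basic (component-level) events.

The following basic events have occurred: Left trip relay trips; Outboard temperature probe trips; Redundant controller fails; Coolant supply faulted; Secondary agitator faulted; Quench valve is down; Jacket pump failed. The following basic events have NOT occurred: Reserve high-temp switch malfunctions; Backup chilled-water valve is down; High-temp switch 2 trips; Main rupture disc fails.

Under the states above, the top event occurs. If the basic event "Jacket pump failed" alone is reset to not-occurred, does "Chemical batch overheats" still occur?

No

Counterfactual: set "Jacket pump failed" to not occurred.
Quench path down [OR]: Reserve high-temp switch malfunctions=not, Secondary agitator faulted=occurs → at least one input occurs → occurs.
Agitation branch down [OR]: Coolant supply faulted=occurs, Main rupture disc fails=not, Quench valve is down=occurs, Backup chilled-water valve is down=not → at least one input occurs → occurs.
Interlock chain fails [AND]: Agitation branch down=occurs, Jacket pump failed=not → not all inputs occur → does not occur.
Vent system lost [AND]: Quench path down=occurs, Interlock chain fails=not → not all inputs occur → does not occur.
Cooling jacket fails [AND]: Outboard temperature probe trips=occurs, Redundant controller fails=occurs, Left trip relay trips=occurs, High-temp switch 2 trips=not → not all inputs occur → does not occur.
Chemical batch overheats [OR]: Vent system lost=not, Cooling jacket fails=not → no input occurs → does not occur.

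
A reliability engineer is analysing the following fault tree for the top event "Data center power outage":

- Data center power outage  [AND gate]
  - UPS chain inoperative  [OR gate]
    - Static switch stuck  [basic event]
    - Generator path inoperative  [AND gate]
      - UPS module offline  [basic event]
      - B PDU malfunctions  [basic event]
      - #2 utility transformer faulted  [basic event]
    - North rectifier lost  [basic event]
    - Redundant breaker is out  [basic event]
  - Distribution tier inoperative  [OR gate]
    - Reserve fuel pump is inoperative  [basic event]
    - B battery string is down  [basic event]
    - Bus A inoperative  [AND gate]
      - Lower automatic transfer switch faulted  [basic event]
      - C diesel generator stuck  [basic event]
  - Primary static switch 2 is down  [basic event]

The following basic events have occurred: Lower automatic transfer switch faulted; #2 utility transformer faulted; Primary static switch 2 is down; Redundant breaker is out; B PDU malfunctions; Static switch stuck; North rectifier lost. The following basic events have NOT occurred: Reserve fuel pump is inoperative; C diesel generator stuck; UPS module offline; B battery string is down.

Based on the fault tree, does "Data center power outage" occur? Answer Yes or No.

Generator path inoperative [AND]: UPS module offline=not, B PDU malfunctions=occurs, #2 utility transformer faulted=occurs → not all inputs occur → does not occur.
UPS chain inoperative [OR]: Static switch stuck=occurs, Generator path inoperative=not, North rectifier lost=occurs, Redundant breaker is out=occurs → at least one input occurs → occurs.
Bus A inoperative [AND]: Lower automatic transfer switch faulted=occurs, C diesel generator stuck=not → not all inputs occur → does not occur.
Distribution tier inoperative [OR]: Reserve fuel pump is inoperative=not, B battery string is down=not, Bus A inoperative=not → no input occurs → does not occur.
Data center power outage [AND]: UPS chain inoperative=occurs, Distribution tier inoperative=not, Primary static switch 2 is down=occurs → not all inputs occur → does not occur.

No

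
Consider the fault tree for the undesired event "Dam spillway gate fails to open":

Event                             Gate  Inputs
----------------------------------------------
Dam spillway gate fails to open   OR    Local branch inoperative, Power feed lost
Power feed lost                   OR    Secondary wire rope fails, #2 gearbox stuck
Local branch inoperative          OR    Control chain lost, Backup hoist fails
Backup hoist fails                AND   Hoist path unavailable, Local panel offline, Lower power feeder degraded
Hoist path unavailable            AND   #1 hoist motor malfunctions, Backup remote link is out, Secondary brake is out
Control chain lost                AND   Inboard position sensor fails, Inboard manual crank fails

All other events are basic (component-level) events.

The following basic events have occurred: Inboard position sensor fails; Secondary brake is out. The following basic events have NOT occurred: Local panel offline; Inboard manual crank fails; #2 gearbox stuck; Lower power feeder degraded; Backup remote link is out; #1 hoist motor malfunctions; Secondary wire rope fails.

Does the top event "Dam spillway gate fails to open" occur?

Control chain lost [AND]: Inboard position sensor fails=occurs, Inboard manual crank fails=not → not all inputs occur → does not occur.
Hoist path unavailable [AND]: #1 hoist motor malfunctions=not, Backup remote link is out=not, Secondary brake is out=occurs → not all inputs occur → does not occur.
Backup hoist fails [AND]: Hoist path unavailable=not, Local panel offline=not, Lower power feeder degraded=not → not all inputs occur → does not occur.
Local branch inoperative [OR]: Control chain lost=not, Backup hoist fails=not → no input occurs → does not occur.
Power feed lost [OR]: Secondary wire rope fails=not, #2 gearbox stuck=not → no input occurs → does not occur.
Dam spillway gate fails to open [OR]: Local branch inoperative=not, Power feed lost=not → no input occurs → does not occur.

No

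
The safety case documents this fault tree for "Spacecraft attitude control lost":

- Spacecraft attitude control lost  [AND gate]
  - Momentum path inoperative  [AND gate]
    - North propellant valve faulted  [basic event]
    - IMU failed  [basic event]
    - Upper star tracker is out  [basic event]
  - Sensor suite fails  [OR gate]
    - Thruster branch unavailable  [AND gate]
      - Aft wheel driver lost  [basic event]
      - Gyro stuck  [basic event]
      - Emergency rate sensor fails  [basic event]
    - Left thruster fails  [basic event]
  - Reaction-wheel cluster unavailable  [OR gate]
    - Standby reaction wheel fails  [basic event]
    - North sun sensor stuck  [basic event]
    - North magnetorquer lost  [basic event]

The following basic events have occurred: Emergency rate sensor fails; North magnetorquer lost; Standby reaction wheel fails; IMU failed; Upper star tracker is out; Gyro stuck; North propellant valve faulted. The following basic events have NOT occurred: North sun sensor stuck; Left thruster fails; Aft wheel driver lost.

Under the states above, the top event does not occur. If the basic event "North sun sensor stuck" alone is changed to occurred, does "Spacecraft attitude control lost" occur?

Counterfactual: set "North sun sensor stuck" to occurred.
Momentum path inoperative [AND]: North propellant valve faulted=occurs, IMU failed=occurs, Upper star tracker is out=occurs → all inputs occur → occurs.
Thruster branch unavailable [AND]: Aft wheel driver lost=not, Gyro stuck=occurs, Emergency rate sensor fails=occurs → not all inputs occur → does not occur.
Sensor suite fails [OR]: Thruster branch unavailable=not, Left thruster fails=not → no input occurs → does not occur.
Reaction-wheel cluster unavailable [OR]: Standby reaction wheel fails=occurs, North sun sensor stuck=occurs, North magnetorquer lost=occurs → at least one input occurs → occurs.
Spacecraft attitude control lost [AND]: Momentum path inoperative=occurs, Sensor suite fails=not, Reaction-wheel cluster unavailable=occurs → not all inputs occur → does not occur.

No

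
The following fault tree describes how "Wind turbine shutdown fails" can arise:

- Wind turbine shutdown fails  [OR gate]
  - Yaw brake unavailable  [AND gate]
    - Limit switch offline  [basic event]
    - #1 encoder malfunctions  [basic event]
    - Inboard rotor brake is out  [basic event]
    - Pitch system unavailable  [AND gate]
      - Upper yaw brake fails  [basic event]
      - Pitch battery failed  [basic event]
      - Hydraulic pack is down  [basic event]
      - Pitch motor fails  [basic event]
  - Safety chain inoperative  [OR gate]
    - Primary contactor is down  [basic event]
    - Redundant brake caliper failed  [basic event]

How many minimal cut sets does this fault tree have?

Pitch system unavailable [AND]: one cut set from each child combined → 1 × 1 × 1 × 1 = 1 cut set(s).
Yaw brake unavailable [AND]: one cut set from each child combined → 1 × 1 × 1 × 1 = 1 cut set(s).
Safety chain inoperative [OR]: union of children's cut sets → 2 cut set(s).
Wind turbine shutdown fails [OR]: union of children's cut sets → 3 cut set(s).
Minimal cut sets: {#1 encoder malfunctions, Hydraulic pack is down, Inboard rotor brake is out, Limit switch offline, Pitch battery failed, Pitch motor fails, Upper yaw brake fails}; {Primary contactor is down}; {Redundant brake caliper failed}.

3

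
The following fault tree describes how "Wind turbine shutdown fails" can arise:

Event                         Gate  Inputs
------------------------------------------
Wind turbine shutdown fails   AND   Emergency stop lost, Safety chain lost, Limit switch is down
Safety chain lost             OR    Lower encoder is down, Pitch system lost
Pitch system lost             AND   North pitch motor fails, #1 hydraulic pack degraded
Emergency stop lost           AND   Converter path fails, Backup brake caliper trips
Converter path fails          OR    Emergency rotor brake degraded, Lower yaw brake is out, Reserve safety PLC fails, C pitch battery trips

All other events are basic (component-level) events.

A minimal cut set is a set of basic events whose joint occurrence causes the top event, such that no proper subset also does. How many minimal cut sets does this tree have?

8

Converter path fails [OR]: union of children's cut sets → 4 cut set(s).
Emergency stop lost [AND]: one cut set from each child combined → 4 × 1 = 4 cut set(s).
Pitch system lost [AND]: one cut set from each child combined → 1 × 1 = 1 cut set(s).
Safety chain lost [OR]: union of children's cut sets → 2 cut set(s).
Wind turbine shutdown fails [AND]: one cut set from each child combined → 4 × 2 × 1 = 8 cut set(s).
Minimal cut sets: {Backup brake caliper trips, Emergency rotor brake degraded, Limit switch is down, Lower encoder is down}; {#1 hydraulic pack degraded, Backup brake caliper trips, Emergency rotor brake degraded, Limit switch is down, North pitch motor fails}; {Backup brake caliper trips, Limit switch is down, Lower encoder is down, Lower yaw brake is out}; {#1 hydraulic pack degraded, Backup brake caliper trips, Limit switch is down, Lower yaw brake is out, North pitch motor fails}; {Backup brake caliper trips, Limit switch is down, Lower encoder is down, Reserve safety PLC fails}; {#1 hydraulic pack degraded, Backup brake caliper trips, Limit switch is down, North pitch motor fails, Reserve safety PLC fails}; {Backup brake caliper trips, C pitch battery trips, Limit switch is down, Lower encoder is down}; {#1 hydraulic pack degraded, Backup brake caliper trips, C pitch battery trips, Limit switch is down, North pitch motor fails}.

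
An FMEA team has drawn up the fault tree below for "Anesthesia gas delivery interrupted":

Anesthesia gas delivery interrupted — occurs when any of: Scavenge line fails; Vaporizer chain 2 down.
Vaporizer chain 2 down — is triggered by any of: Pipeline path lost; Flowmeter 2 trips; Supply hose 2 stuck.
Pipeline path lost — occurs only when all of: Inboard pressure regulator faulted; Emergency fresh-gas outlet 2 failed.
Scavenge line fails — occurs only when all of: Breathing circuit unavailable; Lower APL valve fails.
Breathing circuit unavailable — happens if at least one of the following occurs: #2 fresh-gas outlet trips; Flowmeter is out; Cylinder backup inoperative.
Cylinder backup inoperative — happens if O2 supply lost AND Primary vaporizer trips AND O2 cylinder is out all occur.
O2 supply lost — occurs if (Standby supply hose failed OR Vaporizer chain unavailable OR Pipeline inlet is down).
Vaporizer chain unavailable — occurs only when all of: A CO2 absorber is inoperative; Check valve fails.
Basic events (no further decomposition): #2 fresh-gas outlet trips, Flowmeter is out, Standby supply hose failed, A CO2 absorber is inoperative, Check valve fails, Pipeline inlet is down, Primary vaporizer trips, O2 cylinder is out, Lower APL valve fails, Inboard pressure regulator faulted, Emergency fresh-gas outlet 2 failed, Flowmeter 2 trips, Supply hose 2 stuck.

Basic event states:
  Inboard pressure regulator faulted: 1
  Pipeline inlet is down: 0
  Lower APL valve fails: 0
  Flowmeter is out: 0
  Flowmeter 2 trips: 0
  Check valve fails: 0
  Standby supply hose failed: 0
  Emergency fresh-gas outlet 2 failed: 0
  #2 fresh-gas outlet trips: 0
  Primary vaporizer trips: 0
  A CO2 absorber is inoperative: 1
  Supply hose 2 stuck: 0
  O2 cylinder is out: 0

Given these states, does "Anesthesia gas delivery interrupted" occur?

No

Vaporizer chain unavailable [AND]: A CO2 absorber is inoperative=occurs, Check valve fails=not → not all inputs occur → does not occur.
O2 supply lost [OR]: Standby supply hose failed=not, Vaporizer chain unavailable=not, Pipeline inlet is down=not → no input occurs → does not occur.
Cylinder backup inoperative [AND]: O2 supply lost=not, Primary vaporizer trips=not, O2 cylinder is out=not → not all inputs occur → does not occur.
Breathing circuit unavailable [OR]: #2 fresh-gas outlet trips=not, Flowmeter is out=not, Cylinder backup inoperative=not → no input occurs → does not occur.
Scavenge line fails [AND]: Breathing circuit unavailable=not, Lower APL valve fails=not → not all inputs occur → does not occur.
Pipeline path lost [AND]: Inboard pressure regulator faulted=occurs, Emergency fresh-gas outlet 2 failed=not → not all inputs occur → does not occur.
Vaporizer chain 2 down [OR]: Pipeline path lost=not, Flowmeter 2 trips=not, Supply hose 2 stuck=not → no input occurs → does not occur.
Anesthesia gas delivery interrupted [OR]: Scavenge line fails=not, Vaporizer chain 2 down=not → no input occurs → does not occur.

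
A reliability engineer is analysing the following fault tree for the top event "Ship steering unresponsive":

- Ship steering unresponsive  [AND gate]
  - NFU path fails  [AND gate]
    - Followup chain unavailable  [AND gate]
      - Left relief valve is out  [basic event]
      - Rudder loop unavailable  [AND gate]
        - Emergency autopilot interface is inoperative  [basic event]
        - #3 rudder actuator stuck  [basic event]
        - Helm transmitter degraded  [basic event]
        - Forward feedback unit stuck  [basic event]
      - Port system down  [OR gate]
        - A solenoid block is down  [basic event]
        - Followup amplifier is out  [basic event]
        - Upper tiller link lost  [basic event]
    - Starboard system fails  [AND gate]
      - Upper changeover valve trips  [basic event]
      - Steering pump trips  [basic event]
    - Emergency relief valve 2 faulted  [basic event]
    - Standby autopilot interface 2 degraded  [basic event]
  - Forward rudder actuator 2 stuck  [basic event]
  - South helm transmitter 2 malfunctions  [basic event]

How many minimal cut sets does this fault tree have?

Rudder loop unavailable [AND]: one cut set from each child combined → 1 × 1 × 1 × 1 = 1 cut set(s).
Port system down [OR]: union of children's cut sets → 3 cut set(s).
Followup chain unavailable [AND]: one cut set from each child combined → 1 × 1 × 3 = 3 cut set(s).
Starboard system fails [AND]: one cut set from each child combined → 1 × 1 = 1 cut set(s).
NFU path fails [AND]: one cut set from each child combined → 3 × 1 × 1 × 1 = 3 cut set(s).
Ship steering unresponsive [AND]: one cut set from each child combined → 3 × 1 × 1 = 3 cut set(s).
Minimal cut sets: {#3 rudder actuator stuck, A solenoid block is down, Emergency autopilot interface is inoperative, Emergency relief valve 2 faulted, Forward feedback unit stuck, Forward rudder actuator 2 stuck, Helm transmitter degraded, Left relief valve is out, South helm transmitter 2 malfunctions, Standby autopilot interface 2 degraded, Steering pump trips, Upper changeover valve trips}; {#3 rudder actuator stuck, Emergency autopilot interface is inoperative, Emergency relief valve 2 faulted, Followup amplifier is out, Forward feedback unit stuck, Forward rudder actuator 2 stuck, Helm transmitter degraded, Left relief valve is out, South helm transmitter 2 malfunctions, Standby autopilot interface 2 degraded, Steering pump trips, Upper changeover valve trips}; {#3 rudder actuator stuck, Emergency autopilot interface is inoperative, Emergency relief valve 2 faulted, Forward feedback unit stuck, Forward rudder actuator 2 stuck, Helm transmitter degraded, Left relief valve is out, South helm transmitter 2 malfunctions, Standby autopilot interface 2 degraded, Steering pump trips, Upper changeover valve trips, Upper tiller link lost}.

3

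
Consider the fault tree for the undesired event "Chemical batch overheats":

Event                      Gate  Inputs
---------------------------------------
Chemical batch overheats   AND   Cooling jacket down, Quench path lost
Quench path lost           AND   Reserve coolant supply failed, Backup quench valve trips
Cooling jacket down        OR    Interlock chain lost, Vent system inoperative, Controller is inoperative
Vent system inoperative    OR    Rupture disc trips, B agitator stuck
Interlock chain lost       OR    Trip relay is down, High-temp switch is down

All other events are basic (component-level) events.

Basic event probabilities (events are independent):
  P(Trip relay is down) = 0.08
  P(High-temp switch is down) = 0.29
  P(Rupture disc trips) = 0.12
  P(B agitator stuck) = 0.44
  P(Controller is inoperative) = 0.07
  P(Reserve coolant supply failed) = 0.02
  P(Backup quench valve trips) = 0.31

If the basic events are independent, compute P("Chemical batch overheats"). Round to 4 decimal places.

P(Interlock chain lost) [OR] = 1 − (1−0.08) × (1−0.29) = 0.346800
P(Vent system inoperative) [OR] = 1 − (1−0.12) × (1−0.44) = 0.507200
P(Cooling jacket down) [OR] = 1 − (1−0.346800) × (1−0.507200) × (1−0.07) = 0.700636
P(Quench path lost) [AND] = 0.02 × 0.31 = 0.006200
P(Chemical batch overheats) [AND] = 0.700636 × 0.006200 = 0.004344
Rounded to 4 decimal places: P(Chemical batch overheats) ≈ 0.0043.

0.0043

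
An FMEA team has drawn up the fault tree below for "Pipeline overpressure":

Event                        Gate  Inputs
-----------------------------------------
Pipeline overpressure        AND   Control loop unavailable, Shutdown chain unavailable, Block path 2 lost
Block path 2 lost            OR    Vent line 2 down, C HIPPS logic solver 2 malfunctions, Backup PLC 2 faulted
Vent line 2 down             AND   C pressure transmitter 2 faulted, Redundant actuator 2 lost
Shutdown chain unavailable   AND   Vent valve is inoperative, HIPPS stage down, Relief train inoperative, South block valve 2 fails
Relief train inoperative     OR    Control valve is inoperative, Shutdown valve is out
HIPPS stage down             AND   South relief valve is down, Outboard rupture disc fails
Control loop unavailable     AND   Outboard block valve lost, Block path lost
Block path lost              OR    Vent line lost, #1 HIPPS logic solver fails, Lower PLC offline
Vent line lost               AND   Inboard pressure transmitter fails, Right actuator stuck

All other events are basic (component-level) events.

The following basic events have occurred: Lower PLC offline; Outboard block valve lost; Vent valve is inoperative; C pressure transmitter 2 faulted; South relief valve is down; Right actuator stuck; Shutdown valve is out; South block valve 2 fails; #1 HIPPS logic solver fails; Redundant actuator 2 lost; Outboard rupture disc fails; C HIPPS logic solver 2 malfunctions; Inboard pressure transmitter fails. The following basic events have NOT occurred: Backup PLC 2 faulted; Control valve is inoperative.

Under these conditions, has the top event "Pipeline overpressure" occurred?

Yes

Vent line lost [AND]: Inboard pressure transmitter fails=occurs, Right actuator stuck=occurs → all inputs occur → occurs.
Block path lost [OR]: Vent line lost=occurs, #1 HIPPS logic solver fails=occurs, Lower PLC offline=occurs → at least one input occurs → occurs.
Control loop unavailable [AND]: Outboard block valve lost=occurs, Block path lost=occurs → all inputs occur → occurs.
HIPPS stage down [AND]: South relief valve is down=occurs, Outboard rupture disc fails=occurs → all inputs occur → occurs.
Relief train inoperative [OR]: Control valve is inoperative=not, Shutdown valve is out=occurs → at least one input occurs → occurs.
Shutdown chain unavailable [AND]: Vent valve is inoperative=occurs, HIPPS stage down=occurs, Relief train inoperative=occurs, South block valve 2 fails=occurs → all inputs occur → occurs.
Vent line 2 down [AND]: C pressure transmitter 2 faulted=occurs, Redundant actuator 2 lost=occurs → all inputs occur → occurs.
Block path 2 lost [OR]: Vent line 2 down=occurs, C HIPPS logic solver 2 malfunctions=occurs, Backup PLC 2 faulted=not → at least one input occurs → occurs.
Pipeline overpressure [AND]: Control loop unavailable=occurs, Shutdown chain unavailable=occurs, Block path 2 lost=occurs → all inputs occur → occurs.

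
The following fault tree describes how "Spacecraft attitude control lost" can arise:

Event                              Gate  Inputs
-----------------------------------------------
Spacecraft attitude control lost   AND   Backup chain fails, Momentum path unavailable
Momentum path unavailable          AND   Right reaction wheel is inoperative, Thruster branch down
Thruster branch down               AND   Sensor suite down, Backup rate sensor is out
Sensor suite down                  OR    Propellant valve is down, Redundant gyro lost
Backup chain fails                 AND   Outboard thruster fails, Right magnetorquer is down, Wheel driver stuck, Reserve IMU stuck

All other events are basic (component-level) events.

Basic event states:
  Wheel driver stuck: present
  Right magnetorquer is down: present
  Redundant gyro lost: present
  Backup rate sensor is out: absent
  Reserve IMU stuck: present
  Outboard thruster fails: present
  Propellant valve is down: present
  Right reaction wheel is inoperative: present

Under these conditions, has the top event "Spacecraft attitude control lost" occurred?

Backup chain fails [AND]: Outboard thruster fails=occurs, Right magnetorquer is down=occurs, Wheel driver stuck=occurs, Reserve IMU stuck=occurs → all inputs occur → occurs.
Sensor suite down [OR]: Propellant valve is down=occurs, Redundant gyro lost=occurs → at least one input occurs → occurs.
Thruster branch down [AND]: Sensor suite down=occurs, Backup rate sensor is out=not → not all inputs occur → does not occur.
Momentum path unavailable [AND]: Right reaction wheel is inoperative=occurs, Thruster branch down=not → not all inputs occur → does not occur.
Spacecraft attitude control lost [AND]: Backup chain fails=occurs, Momentum path unavailable=not → not all inputs occur → does not occur.

No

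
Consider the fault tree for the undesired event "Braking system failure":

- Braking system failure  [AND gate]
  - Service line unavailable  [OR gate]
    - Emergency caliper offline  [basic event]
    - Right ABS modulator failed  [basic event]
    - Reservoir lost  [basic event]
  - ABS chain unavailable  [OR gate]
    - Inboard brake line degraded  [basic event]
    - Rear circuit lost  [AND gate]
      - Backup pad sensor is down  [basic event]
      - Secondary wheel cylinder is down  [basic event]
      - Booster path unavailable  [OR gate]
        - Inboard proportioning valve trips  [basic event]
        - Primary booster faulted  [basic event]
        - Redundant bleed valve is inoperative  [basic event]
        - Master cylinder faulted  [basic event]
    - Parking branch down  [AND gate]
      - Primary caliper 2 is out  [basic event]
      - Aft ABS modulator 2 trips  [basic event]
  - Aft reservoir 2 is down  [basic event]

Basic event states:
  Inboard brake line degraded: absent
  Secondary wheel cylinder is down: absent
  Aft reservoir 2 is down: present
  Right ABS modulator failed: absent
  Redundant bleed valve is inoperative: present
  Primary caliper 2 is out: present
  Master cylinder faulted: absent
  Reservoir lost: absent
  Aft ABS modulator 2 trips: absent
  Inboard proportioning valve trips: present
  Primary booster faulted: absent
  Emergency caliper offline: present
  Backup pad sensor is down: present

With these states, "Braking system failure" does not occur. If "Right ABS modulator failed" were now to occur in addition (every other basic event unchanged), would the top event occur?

Counterfactual: set "Right ABS modulator failed" to occurred.
Service line unavailable [OR]: Emergency caliper offline=occurs, Right ABS modulator failed=occurs, Reservoir lost=not → at least one input occurs → occurs.
Booster path unavailable [OR]: Inboard proportioning valve trips=occurs, Primary booster faulted=not, Redundant bleed valve is inoperative=occurs, Master cylinder faulted=not → at least one input occurs → occurs.
Rear circuit lost [AND]: Backup pad sensor is down=occurs, Secondary wheel cylinder is down=not, Booster path unavailable=occurs → not all inputs occur → does not occur.
Parking branch down [AND]: Primary caliper 2 is out=occurs, Aft ABS modulator 2 trips=not → not all inputs occur → does not occur.
ABS chain unavailable [OR]: Inboard brake line degraded=not, Rear circuit lost=not, Parking branch down=not → no input occurs → does not occur.
Braking system failure [AND]: Service line unavailable=occurs, ABS chain unavailable=not, Aft reservoir 2 is down=occurs → not all inputs occur → does not occur.

No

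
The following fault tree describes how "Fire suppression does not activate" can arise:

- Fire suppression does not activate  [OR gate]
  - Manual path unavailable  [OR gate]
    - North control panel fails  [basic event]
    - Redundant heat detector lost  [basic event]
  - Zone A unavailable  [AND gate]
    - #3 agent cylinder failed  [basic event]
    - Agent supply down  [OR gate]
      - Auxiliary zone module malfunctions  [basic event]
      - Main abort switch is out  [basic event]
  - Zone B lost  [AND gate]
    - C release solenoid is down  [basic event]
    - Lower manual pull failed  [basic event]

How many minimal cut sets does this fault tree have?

Manual path unavailable [OR]: union of children's cut sets → 2 cut set(s).
Agent supply down [OR]: union of children's cut sets → 2 cut set(s).
Zone A unavailable [AND]: one cut set from each child combined → 1 × 2 = 2 cut set(s).
Zone B lost [AND]: one cut set from each child combined → 1 × 1 = 1 cut set(s).
Fire suppression does not activate [OR]: union of children's cut sets → 5 cut set(s).
Minimal cut sets: {North control panel fails}; {Redundant heat detector lost}; {#3 agent cylinder failed, Auxiliary zone module malfunctions}; {#3 agent cylinder failed, Main abort switch is out}; {C release solenoid is down, Lower manual pull failed}.

5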